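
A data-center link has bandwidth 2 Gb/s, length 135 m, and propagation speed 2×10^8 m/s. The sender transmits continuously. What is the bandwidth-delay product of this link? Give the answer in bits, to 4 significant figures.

1350 bits

Propagation delay = 135 / 200000000 = 6.75e-07 s.
BDP = R × t_prop = 2000000000 × 6.75e-07 = 1350 bits.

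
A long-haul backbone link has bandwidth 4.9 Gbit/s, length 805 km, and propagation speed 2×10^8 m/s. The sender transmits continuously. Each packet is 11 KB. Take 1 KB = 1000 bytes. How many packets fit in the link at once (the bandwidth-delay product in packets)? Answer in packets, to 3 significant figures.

Propagation delay = 805000 / 200000000 = 0.004025 s.
BDP = R × t_prop = 4900000000 × 0.004025 = 19722500 bits.
In packets of 88000 bits: 224 packets.

224 packets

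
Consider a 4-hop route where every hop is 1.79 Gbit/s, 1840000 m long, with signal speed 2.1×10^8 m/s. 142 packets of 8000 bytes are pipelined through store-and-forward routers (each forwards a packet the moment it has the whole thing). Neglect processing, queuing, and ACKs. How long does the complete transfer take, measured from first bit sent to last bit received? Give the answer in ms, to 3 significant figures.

40.2 ms

Per-hop transmission t_tx = L/R = 64000/1790000000 = 0.0357542 ms.
Per-hop propagation t_prop = 1840000/210000000 = 8.7619 ms.
Pipeline fill: first packet needs 4·t_tx to clear all hops; remaining 141 packets each add one t_tx.
Total = (4+142-1)·t_tx + 4·t_prop = 145·0.0357542 + 4·8.7619 = 40.2 ms.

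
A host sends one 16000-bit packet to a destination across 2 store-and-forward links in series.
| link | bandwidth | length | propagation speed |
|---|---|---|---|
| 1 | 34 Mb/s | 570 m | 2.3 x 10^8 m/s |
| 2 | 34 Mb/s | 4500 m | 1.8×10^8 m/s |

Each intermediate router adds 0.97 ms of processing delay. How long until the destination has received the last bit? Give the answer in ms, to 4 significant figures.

1.939 ms

Transmission delay per hop = L/R = 16000/34000000 = 0.470588 ms; 2 hops → 0.941176 ms.
Propagation delays (d/s per hop): 0.00247826, 0.025 ms; sum = 0.0274783 ms.
Processing at 1 router(s): 1 × 0.97 ms = 0.97 ms.
End-to-end = 1.939 ms.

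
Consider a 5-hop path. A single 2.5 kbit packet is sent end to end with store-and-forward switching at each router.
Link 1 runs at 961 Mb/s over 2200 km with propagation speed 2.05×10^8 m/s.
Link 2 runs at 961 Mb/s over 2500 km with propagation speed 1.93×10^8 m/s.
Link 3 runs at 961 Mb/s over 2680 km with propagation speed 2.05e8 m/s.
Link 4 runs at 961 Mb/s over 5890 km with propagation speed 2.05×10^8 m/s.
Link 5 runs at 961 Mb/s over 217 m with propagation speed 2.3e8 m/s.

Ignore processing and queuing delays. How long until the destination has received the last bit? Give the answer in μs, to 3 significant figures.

L = 2500 bits.
Transmission delay per hop = L/R = 2500/961000000 = 2.60146 μs; 5 hops → 13.0073 μs.
Propagation delays (d/s per hop): 10731.7, 12953.4, 13073.2, 28731.7, 0.943478 μs; sum = 65490.9 μs.
End-to-end = 65500 μs.

65500 μs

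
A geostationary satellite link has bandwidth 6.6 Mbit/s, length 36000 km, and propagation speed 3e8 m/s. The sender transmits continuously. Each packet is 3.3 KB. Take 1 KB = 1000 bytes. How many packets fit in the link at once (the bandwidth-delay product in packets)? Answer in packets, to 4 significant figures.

30.00 packets

Propagation delay = 36000000 / 300000000 = 0.12 s.
BDP = R × t_prop = 6600000 × 0.12 = 792000 bits.
In packets of 26400 bits: 30.00 packets.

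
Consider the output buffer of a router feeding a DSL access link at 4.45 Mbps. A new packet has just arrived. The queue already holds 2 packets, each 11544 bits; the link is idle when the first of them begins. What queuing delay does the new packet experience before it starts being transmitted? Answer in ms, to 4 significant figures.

Each queued packet: L/R = 11544/4450000 = 2.59416 ms.
2 queued → 5.18831 ms.
Queuing delay = 5.188 ms.

5.188 ms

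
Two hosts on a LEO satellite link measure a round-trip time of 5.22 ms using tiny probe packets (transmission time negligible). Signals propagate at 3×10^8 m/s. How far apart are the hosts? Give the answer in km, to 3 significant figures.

783 km

One-way propagation = RTT/2 = 2.61 ms.
d = s × t = 300000000 × 0.00261 = 783 km.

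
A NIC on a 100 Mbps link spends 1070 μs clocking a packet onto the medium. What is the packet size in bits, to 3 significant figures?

107000 bits

L = R × t_tx = 100000000 b/s × 0.00107 s = 107000 bits.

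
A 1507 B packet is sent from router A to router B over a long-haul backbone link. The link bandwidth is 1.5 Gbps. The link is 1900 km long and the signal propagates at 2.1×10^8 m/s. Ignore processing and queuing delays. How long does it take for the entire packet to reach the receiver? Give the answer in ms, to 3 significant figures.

L = 1507 × 8 = 12056 bits.
Transmission delay = L/R = 12056 / 1500000000 = 0.00803733 ms.
Propagation delay = d/s = 1900000 m / 210000000 m/s = 9.04762 ms.
Total = 9.06 ms.

9.06 ms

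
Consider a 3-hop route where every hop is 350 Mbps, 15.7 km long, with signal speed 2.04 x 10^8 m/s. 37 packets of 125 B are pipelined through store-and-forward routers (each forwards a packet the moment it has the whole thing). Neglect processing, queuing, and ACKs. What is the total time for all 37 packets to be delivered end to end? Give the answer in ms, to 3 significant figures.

0.342 ms

Per-hop transmission t_tx = L/R = 1000/350000000 = 0.00285714 ms.
Per-hop propagation t_prop = 15700/204000000 = 0.0769608 ms.
Pipeline fill: first packet needs 3·t_tx to clear all hops; remaining 36 packets each add one t_tx.
Total = (3+37-1)·t_tx + 3·t_prop = 39·0.00285714 + 3·0.0769608 = 0.342 ms.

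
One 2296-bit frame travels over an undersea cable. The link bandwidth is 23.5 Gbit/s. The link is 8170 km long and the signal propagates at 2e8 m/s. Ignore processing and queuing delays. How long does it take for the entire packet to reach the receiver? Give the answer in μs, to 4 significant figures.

Transmission delay = L/R = 2296 / 23500000000 = 0.0977021 μs.
Propagation delay = d/s = 8170000 m / 200000000 m/s = 40850 μs.
Total = 40850 μs.

40850 μs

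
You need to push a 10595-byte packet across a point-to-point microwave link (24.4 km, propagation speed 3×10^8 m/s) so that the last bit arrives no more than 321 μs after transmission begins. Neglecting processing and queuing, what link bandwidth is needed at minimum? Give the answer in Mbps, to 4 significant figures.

353.7 Mbps

L = 84760 bits.
Propagation delay = 24400 / 300000000 = 81.3333 μs.
Transmission budget = 321 − 81.3333 = 239.667 μs.
R ≥ L / t_tx = 84760 bits / 0.000239667 s = 353.7 Mbps.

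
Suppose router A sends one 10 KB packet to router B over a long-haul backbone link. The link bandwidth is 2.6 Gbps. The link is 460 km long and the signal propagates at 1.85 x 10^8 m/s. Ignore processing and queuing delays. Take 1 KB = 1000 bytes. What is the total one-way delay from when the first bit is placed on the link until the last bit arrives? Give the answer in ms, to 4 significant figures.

2.517 ms

L = 80000 bits.
Transmission delay = L/R = 80000 / 2600000000 = 0.0307692 ms.
Propagation delay = d/s = 460000 m / 185000000 m/s = 2.48649 ms.
Total = 2.517 ms.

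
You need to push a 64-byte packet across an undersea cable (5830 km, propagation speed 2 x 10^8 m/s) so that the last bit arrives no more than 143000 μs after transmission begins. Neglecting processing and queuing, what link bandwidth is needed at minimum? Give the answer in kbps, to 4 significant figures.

4.497 kbps

L = 512 bits.
Propagation delay = 5830000 / 200000000 = 29150 μs.
Transmission budget = 143000 − 29150 = 113850 μs.
R ≥ L / t_tx = 512 bits / 0.11385 s = 4.497 kbps.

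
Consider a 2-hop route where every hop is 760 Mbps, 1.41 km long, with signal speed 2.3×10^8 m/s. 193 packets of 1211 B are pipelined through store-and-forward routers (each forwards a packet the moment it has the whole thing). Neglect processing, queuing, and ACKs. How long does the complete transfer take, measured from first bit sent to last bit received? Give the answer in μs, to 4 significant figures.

Per-hop transmission t_tx = L/R = 9688/760000000 = 12.7474 μs.
Per-hop propagation t_prop = 1410/2.3e+08 = 6.13043 μs.
Pipeline fill: first packet needs 2·t_tx to clear all hops; remaining 192 packets each add one t_tx.
Total = (2+193-1)·t_tx + 2·t_prop = 194·12.7474 + 2·6.13043 = 2485 μs.

2485 μs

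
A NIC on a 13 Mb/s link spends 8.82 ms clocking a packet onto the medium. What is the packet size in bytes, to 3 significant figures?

14300 bytes

L = R × t_tx = 13000000 b/s × 0.00882 s = 114660 bits.
In bytes: 114660 / 8 = 14300 bytes.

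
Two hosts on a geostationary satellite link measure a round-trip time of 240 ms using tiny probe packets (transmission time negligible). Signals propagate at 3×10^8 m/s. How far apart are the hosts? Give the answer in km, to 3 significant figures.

36000 km

One-way propagation = RTT/2 = 120 ms.
d = s × t = 300000000 × 0.12 = 36000 km.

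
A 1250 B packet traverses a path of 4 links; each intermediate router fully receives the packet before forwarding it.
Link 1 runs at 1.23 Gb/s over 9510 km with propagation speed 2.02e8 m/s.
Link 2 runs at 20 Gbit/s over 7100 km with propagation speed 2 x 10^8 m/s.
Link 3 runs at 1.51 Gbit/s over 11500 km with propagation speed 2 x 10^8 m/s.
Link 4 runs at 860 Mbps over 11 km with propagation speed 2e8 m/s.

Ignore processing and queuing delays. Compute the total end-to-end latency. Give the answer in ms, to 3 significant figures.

L = 1250 × 8 = 10000 bits.
Transmission delays (L/R per hop): 0.00813008, 0.0005, 0.00662252, 0.0116279 ms; sum = 0.0268805 ms.
Propagation delays (d/s per hop): 47.0792, 35.5, 57.5, 0.055 ms; sum = 140.134 ms.
End-to-end = 140 ms.

140 ms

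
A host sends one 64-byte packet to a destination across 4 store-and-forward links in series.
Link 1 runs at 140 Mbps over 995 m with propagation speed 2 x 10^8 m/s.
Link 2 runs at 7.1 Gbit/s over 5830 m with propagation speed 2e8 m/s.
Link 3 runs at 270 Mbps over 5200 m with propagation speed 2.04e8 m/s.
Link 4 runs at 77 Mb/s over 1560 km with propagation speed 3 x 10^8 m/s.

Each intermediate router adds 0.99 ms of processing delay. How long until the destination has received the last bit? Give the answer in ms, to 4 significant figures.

L = 64 × 8 = 512 bits.
Transmission delays (L/R per hop): 0.00365714, 7.21127e-05, 0.0018963, 0.00664935 ms; sum = 0.0122749 ms.
Propagation delays (d/s per hop): 0.004975, 0.02915, 0.0254902, 5.2 ms; sum = 5.25962 ms.
Processing at 3 router(s): 3 × 0.99 ms = 2.97 ms.
End-to-end = 8.242 ms.

8.242 ms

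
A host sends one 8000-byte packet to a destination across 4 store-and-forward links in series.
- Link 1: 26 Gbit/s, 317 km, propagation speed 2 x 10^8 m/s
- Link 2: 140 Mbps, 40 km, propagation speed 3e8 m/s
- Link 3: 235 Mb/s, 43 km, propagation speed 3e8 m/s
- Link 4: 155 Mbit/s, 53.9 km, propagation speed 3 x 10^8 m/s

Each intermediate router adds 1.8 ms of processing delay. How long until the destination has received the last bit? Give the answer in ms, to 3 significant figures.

8.59 ms

L = 8000 × 8 = 64000 bits.
Transmission delays (L/R per hop): 0.00246154, 0.457143, 0.27234, 0.412903 ms; sum = 1.14485 ms.
Propagation delays (d/s per hop): 1.585, 0.133333, 0.143333, 0.179667 ms; sum = 2.04133 ms.
Processing at 3 router(s): 3 × 1.8 ms = 5.4 ms.
End-to-end = 8.59 ms.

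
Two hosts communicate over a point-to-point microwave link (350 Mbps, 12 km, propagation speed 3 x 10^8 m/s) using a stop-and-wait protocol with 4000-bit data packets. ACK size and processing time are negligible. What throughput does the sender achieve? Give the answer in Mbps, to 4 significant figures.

43.75 Mbps

t_tx = L/R = 4000/350000000 = 1.14286e-05 s.
t_prop = 12000/300000000 = 4e-05 s; RTT = 8e-05 s.
Cycle = t_tx + RTT = 9.14286e-05 s.
Throughput = L / cycle = 4000 / 9.14286e-05 = 43.75 Mbps.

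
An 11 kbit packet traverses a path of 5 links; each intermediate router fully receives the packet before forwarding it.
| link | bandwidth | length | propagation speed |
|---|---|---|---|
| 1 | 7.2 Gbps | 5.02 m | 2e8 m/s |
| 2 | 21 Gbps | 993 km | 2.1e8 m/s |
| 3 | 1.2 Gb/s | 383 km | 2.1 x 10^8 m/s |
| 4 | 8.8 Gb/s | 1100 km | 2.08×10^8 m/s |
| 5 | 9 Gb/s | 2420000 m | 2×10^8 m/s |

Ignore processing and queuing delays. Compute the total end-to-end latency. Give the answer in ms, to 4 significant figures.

23.95 ms

L = 11000 bits.
Transmission delays (L/R per hop): 0.00152778, 0.00052381, 0.00916667, 0.00125, 0.00122222 ms; sum = 0.0136905 ms.
Propagation delays (d/s per hop): 2.51e-05, 4.72857, 1.82381, 5.28846, 12.1 ms; sum = 23.9409 ms.
End-to-end = 23.95 ms.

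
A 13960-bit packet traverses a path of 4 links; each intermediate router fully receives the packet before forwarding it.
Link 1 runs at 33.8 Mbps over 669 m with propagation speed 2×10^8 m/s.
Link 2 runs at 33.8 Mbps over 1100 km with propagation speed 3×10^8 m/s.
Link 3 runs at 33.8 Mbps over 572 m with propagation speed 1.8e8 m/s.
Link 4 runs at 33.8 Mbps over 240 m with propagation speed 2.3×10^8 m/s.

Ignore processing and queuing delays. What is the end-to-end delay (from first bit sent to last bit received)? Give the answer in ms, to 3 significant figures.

Transmission delay per hop = L/R = 13960/33800000 = 0.413018 ms; 4 hops → 1.65207 ms.
Propagation delays (d/s per hop): 0.003345, 3.66667, 0.00317778, 0.00104348 ms; sum = 3.67423 ms.
End-to-end = 5.33 ms.

5.33 ms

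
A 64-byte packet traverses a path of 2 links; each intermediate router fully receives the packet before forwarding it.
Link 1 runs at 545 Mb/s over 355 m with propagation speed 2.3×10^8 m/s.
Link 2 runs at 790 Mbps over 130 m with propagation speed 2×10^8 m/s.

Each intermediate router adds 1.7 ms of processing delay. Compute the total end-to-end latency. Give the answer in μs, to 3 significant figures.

L = 64 × 8 = 512 bits.
Transmission delays (L/R per hop): 0.93945, 0.648101 μs; sum = 1.58755 μs.
Propagation delays (d/s per hop): 1.54348, 0.65 μs; sum = 2.19348 μs.
Processing at 1 router(s): 1 × 1.7 ms = 1700 μs.
End-to-end = 1700 μs.

1700 μs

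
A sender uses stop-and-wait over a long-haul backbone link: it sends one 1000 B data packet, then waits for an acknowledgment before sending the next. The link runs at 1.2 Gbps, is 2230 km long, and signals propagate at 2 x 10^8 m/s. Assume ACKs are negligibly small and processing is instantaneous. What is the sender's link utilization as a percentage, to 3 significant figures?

t_tx = L/R = 8000/1200000000 = 6.66667e-06 s.
t_prop = 2230000/200000000 = 0.01115 s; RTT = 0.0223 s.
Cycle = t_tx + RTT = 0.0223067 s.
Utilization = t_tx / cycle = 6.66667e-06/0.0223067 = 0.0299 %.

0.0299 %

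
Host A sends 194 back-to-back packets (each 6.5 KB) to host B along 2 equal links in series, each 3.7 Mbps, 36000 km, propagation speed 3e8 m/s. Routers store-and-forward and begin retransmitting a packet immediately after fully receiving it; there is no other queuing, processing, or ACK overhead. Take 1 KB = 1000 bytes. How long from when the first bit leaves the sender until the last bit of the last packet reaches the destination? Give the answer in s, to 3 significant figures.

Per-hop transmission t_tx = L/R = 52000/3700000 = 0.0140541 s.
Per-hop propagation t_prop = 36000000/300000000 = 0.12 s.
Pipeline fill: first packet needs 2·t_tx to clear all hops; remaining 193 packets each add one t_tx.
Total = (2+194-1)·t_tx + 2·t_prop = 195·0.0140541 + 2·0.12 = 2.98 s.

2.98 s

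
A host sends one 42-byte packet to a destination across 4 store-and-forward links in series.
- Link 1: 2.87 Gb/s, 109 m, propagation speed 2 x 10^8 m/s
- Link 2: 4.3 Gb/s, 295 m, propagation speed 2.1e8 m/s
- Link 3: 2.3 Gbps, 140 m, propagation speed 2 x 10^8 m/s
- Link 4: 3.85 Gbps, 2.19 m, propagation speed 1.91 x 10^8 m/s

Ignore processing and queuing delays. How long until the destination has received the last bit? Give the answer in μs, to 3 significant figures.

L = 42 × 8 = 336 bits.
Transmission delays (L/R per hop): 0.117073, 0.0781395, 0.146087, 0.0872727 μs; sum = 0.428572 μs.
Propagation delays (d/s per hop): 0.545, 1.40476, 0.7, 0.011466 μs; sum = 2.66123 μs.
End-to-end = 3.09 μs.

3.09 μs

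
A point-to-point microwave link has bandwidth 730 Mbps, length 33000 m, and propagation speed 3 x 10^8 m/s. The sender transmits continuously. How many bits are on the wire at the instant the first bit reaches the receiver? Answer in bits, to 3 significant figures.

80300 bits

Propagation delay = 33000 / 300000000 = 0.00011 s.
BDP = R × t_prop = 730000000 × 0.00011 = 80300 bits.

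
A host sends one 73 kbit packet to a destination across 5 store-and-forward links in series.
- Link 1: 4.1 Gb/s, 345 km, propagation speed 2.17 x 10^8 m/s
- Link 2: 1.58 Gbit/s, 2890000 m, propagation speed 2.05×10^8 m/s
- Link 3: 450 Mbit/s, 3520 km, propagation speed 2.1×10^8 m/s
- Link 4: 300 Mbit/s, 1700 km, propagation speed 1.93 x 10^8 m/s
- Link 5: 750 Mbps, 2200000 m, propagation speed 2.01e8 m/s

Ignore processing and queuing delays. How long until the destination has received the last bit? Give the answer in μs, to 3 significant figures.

52800 μs

L = 73000 bits.
Transmission delays (L/R per hop): 17.8049, 46.2025, 162.222, 243.333, 97.3333 μs; sum = 566.896 μs.
Propagation delays (d/s per hop): 1589.86, 14097.6, 16761.9, 8808.29, 10945.3 μs; sum = 52202.9 μs.
End-to-end = 52800 μs.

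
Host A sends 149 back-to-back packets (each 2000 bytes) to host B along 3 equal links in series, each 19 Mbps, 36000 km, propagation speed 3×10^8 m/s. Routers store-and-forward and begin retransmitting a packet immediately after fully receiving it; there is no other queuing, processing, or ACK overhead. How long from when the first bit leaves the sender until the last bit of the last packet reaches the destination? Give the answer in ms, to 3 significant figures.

487 ms

Per-hop transmission t_tx = L/R = 16000/19000000 = 0.842105 ms.
Per-hop propagation t_prop = 36000000/300000000 = 120 ms.
Pipeline fill: first packet needs 3·t_tx to clear all hops; remaining 148 packets each add one t_tx.
Total = (3+149-1)·t_tx + 3·t_prop = 151·0.842105 + 3·120 = 487 ms.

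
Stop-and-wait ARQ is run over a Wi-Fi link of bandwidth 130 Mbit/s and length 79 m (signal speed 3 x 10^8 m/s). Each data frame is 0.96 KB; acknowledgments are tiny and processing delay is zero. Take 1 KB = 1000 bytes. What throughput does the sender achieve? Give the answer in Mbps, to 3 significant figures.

t_tx = L/R = 7680/130000000 = 5.90769e-05 s.
t_prop = 79/300000000 = 2.63333e-07 s; RTT = 5.26667e-07 s.
Cycle = t_tx + RTT = 5.96036e-05 s.
Throughput = L / cycle = 7680 / 5.96036e-05 = 129 Mbps.

129 Mbps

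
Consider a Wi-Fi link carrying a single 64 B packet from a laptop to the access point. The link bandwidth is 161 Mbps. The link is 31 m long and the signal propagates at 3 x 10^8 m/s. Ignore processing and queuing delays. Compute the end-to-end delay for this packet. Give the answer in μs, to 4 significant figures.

3.283 μs

L = 64 × 8 = 512 bits.
Transmission delay = L/R = 512 / 161000000 = 3.18012 μs.
Propagation delay = d/s = 31 m / 300000000 m/s = 0.103333 μs.
Total = 3.283 μs.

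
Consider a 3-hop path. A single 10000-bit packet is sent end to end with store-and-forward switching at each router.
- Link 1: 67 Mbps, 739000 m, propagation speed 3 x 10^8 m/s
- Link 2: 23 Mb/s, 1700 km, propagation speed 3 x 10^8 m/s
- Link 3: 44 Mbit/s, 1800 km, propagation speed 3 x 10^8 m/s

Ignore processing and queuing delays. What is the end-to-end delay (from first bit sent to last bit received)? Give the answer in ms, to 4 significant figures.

14.94 ms

Transmission delays (L/R per hop): 0.149254, 0.434783, 0.227273 ms; sum = 0.811309 ms.
Propagation delays (d/s per hop): 2.46333, 5.66667, 6 ms; sum = 14.13 ms.
End-to-end = 14.94 ms.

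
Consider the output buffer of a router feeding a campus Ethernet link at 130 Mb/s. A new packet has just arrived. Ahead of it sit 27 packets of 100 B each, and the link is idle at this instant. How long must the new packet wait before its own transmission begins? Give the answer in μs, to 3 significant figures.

166 μs

Each queued packet: L/R = 800/130000000 = 6.15385 μs.
27 queued → 166.154 μs.
Queuing delay = 166 μs.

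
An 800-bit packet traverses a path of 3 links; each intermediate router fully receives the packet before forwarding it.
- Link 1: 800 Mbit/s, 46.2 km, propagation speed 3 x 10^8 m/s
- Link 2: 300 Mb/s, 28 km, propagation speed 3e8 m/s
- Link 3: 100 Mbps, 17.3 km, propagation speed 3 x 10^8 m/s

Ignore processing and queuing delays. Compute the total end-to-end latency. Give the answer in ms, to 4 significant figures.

Transmission delays (L/R per hop): 0.001, 0.00266667, 0.008 ms; sum = 0.0116667 ms.
Propagation delays (d/s per hop): 0.154, 0.0933333, 0.0576667 ms; sum = 0.305 ms.
End-to-end = 0.3167 ms.

0.3167 ms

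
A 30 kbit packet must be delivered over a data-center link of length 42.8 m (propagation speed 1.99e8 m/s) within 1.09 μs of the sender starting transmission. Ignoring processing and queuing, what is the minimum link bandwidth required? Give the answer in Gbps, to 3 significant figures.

34.3 Gbps

Propagation delay = 42.8 / 199000000 = 0.215075 μs.
Transmission budget = 1.09 − 0.215075 = 0.874925 μs.
R ≥ L / t_tx = 30000 bits / 8.74925e-07 s = 34.3 Gbps.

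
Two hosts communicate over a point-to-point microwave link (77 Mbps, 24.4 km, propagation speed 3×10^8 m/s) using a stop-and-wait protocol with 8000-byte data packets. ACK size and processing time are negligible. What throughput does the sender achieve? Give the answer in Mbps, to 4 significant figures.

64.40 Mbps

t_tx = L/R = 64000/77000000 = 0.000831169 s.
t_prop = 24400/300000000 = 8.13333e-05 s; RTT = 0.000162667 s.
Cycle = t_tx + RTT = 0.000993835 s.
Throughput = L / cycle = 64000 / 0.000993835 = 64.40 Mbps.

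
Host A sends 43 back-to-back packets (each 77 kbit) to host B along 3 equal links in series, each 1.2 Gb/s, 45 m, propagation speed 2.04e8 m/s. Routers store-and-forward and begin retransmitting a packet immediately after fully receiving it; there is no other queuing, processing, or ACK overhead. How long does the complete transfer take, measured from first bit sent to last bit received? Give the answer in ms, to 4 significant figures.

2.888 ms

Per-hop transmission t_tx = L/R = 77000/1200000000 = 0.0641667 ms.
Per-hop propagation t_prop = 45/204000000 = 0.000220588 ms.
Pipeline fill: first packet needs 3·t_tx to clear all hops; remaining 42 packets each add one t_tx.
Total = (3+43-1)·t_tx + 3·t_prop = 45·0.0641667 + 3·0.000220588 = 2.888 ms.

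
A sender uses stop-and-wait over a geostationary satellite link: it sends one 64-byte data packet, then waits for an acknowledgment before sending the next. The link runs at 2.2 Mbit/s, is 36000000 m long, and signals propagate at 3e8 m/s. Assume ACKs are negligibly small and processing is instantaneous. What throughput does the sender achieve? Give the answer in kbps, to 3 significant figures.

2.13 kbps

t_tx = L/R = 512/2200000 = 0.000232727 s.
t_prop = 36000000/300000000 = 0.12 s; RTT = 0.24 s.
Cycle = t_tx + RTT = 0.240233 s.
Throughput = L / cycle = 512 / 0.240233 = 2.13 kbps.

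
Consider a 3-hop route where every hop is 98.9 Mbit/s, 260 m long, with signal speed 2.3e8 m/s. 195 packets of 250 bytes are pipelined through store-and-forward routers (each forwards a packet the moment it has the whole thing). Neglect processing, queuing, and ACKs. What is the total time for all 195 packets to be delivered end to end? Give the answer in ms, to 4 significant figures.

3.987 ms

Per-hop transmission t_tx = L/R = 2000/98900000 = 0.0202224 ms.
Per-hop propagation t_prop = 260/2.3e+08 = 0.00113043 ms.
Pipeline fill: first packet needs 3·t_tx to clear all hops; remaining 194 packets each add one t_tx.
Total = (3+195-1)·t_tx + 3·t_prop = 197·0.0202224 + 3·0.00113043 = 3.987 ms.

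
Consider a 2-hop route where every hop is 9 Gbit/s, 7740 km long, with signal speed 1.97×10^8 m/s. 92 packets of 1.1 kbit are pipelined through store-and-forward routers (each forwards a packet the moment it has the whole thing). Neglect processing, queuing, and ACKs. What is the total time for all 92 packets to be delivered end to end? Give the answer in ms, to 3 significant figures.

78.6 ms

Per-hop transmission t_tx = L/R = 1100/9000000000 = 0.000122222 ms.
Per-hop propagation t_prop = 7740000/197000000 = 39.2893 ms.
Pipeline fill: first packet needs 2·t_tx to clear all hops; remaining 91 packets each add one t_tx.
Total = (2+92-1)·t_tx + 2·t_prop = 93·0.000122222 + 2·39.2893 = 78.6 ms.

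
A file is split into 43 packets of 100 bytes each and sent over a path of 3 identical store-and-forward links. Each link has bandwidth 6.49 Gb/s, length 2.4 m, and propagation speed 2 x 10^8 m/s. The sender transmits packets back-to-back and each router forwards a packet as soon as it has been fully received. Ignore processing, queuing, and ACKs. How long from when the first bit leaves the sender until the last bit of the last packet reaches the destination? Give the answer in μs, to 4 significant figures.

5.583 μs

Per-hop transmission t_tx = L/R = 800/6490000000 = 0.123267 μs.
Per-hop propagation t_prop = 2.4/200000000 = 0.012 μs.
Pipeline fill: first packet needs 3·t_tx to clear all hops; remaining 42 packets each add one t_tx.
Total = (3+43-1)·t_tx + 3·t_prop = 45·0.123267 + 3·0.012 = 5.583 μs.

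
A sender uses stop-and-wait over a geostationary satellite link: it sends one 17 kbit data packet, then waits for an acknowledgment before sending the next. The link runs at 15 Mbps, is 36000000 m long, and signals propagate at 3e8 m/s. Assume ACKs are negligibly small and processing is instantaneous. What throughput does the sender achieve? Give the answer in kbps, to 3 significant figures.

t_tx = L/R = 17000/15000000 = 0.00113333 s.
t_prop = 36000000/300000000 = 0.12 s; RTT = 0.24 s.
Cycle = t_tx + RTT = 0.241133 s.
Throughput = L / cycle = 17000 / 0.241133 = 70.5 kbps.

70.5 kbps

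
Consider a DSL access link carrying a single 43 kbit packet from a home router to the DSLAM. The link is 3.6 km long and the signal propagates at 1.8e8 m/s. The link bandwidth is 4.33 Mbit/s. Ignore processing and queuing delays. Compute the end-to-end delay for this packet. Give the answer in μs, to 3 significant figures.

9950 μs

L = 43000 bits.
Transmission delay = L/R = 43000 / 4330000 = 9930.72 μs.
Propagation delay = d/s = 3600 m / 180000000 m/s = 20 μs.
Total = 9950 μs.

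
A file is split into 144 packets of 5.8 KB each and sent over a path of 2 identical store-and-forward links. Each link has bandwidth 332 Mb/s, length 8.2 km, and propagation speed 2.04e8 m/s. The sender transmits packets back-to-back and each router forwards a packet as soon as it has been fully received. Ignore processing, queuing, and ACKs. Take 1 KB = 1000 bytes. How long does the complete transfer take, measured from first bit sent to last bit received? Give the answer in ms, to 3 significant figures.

Per-hop transmission t_tx = L/R = 46400/332000000 = 0.139759 ms.
Per-hop propagation t_prop = 8200/204000000 = 0.0401961 ms.
Pipeline fill: first packet needs 2·t_tx to clear all hops; remaining 143 packets each add one t_tx.
Total = (2+144-1)·t_tx + 2·t_prop = 145·0.139759 + 2·0.0401961 = 20.3 ms.

20.3 ms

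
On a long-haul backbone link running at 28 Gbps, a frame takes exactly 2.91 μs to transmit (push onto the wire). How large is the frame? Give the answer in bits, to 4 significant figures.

81480 bits

L = R × t_tx = 28000000000 b/s × 2.91e-06 s = 81480 bits.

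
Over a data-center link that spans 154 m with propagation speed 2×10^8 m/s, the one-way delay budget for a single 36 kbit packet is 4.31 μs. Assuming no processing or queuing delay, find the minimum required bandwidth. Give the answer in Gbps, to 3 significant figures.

10.2 Gbps

Propagation delay = 154 / 200000000 = 0.77 μs.
Transmission budget = 4.31 − 0.77 = 3.54 μs.
R ≥ L / t_tx = 36000 bits / 3.54e-06 s = 10.2 Gbps.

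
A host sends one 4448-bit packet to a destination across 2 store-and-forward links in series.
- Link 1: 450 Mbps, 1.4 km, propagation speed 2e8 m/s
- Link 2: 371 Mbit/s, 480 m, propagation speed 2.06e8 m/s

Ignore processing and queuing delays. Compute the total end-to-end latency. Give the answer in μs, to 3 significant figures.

31.2 μs

Transmission delays (L/R per hop): 9.88444, 11.9892 μs; sum = 21.8737 μs.
Propagation delays (d/s per hop): 7, 2.3301 μs; sum = 9.3301 μs.
End-to-end = 31.2 μs.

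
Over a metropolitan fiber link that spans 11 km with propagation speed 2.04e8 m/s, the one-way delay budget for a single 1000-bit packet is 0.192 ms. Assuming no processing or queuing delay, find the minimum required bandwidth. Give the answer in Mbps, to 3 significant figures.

Propagation delay = 11000 / 204000000 = 0.0539216 ms.
Transmission budget = 0.192 − 0.0539216 = 0.138078 ms.
R ≥ L / t_tx = 1000 bits / 0.000138078 s = 7.24 Mbps.

7.24 Mbps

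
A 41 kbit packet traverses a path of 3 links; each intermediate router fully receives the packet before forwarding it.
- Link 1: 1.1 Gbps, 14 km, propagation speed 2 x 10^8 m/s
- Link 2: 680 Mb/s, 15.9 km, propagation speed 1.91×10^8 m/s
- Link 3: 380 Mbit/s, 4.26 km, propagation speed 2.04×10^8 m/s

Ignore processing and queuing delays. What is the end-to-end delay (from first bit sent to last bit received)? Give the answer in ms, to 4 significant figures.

L = 41000 bits.
Transmission delays (L/R per hop): 0.0372727, 0.0602941, 0.107895 ms; sum = 0.205462 ms.
Propagation delays (d/s per hop): 0.07, 0.0832461, 0.0208824 ms; sum = 0.174128 ms.
End-to-end = 0.3796 ms.

0.3796 ms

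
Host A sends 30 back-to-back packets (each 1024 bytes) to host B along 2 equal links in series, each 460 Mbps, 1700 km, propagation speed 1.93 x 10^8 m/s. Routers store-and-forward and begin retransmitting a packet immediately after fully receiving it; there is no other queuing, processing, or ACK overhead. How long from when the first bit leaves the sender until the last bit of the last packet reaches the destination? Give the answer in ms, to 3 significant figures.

18.2 ms

Per-hop transmission t_tx = L/R = 8192/460000000 = 0.0178087 ms.
Per-hop propagation t_prop = 1700000/193000000 = 8.80829 ms.
Pipeline fill: first packet needs 2·t_tx to clear all hops; remaining 29 packets each add one t_tx.
Total = (2+30-1)·t_tx + 2·t_prop = 31·0.0178087 + 2·8.80829 = 18.2 ms.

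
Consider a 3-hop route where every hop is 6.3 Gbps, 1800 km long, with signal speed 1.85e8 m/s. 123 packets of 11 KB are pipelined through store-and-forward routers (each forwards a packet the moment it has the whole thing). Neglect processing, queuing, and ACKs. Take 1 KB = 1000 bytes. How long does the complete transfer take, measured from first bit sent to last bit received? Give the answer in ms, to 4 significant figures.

Per-hop transmission t_tx = L/R = 88000/6300000000 = 0.0139683 ms.
Per-hop propagation t_prop = 1800000/185000000 = 9.72973 ms.
Pipeline fill: first packet needs 3·t_tx to clear all hops; remaining 122 packets each add one t_tx.
Total = (3+123-1)·t_tx + 3·t_prop = 125·0.0139683 + 3·9.72973 = 30.94 ms.

30.94 ms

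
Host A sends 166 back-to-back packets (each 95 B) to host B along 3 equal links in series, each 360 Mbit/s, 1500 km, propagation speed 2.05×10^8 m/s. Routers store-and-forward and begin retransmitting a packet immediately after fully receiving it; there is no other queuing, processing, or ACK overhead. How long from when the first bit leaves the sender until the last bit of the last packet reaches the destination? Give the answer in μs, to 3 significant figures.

Per-hop transmission t_tx = L/R = 760/360000000 = 2.11111 μs.
Per-hop propagation t_prop = 1500000/2.05e+08 = 7317.07 μs.
Pipeline fill: first packet needs 3·t_tx to clear all hops; remaining 165 packets each add one t_tx.
Total = (3+166-1)·t_tx + 3·t_prop = 168·2.11111 + 3·7317.07 = 22300 μs.

22300 μs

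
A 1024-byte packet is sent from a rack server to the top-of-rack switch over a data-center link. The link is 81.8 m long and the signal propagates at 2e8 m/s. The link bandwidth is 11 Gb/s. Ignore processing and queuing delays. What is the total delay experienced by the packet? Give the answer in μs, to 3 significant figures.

1.15 μs

L = 1024 × 8 = 8192 bits.
Transmission delay = L/R = 8192 / 11000000000 = 0.744727 μs.
Propagation delay = d/s = 81.8 m / 200000000 m/s = 0.409 μs.
Total = 1.15 μs.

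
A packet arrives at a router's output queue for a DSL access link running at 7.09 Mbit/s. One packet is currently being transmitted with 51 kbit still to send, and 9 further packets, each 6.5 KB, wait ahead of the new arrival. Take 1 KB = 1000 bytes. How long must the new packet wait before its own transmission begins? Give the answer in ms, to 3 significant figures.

Each queued packet: L/R = 52000/7090000 = 7.33427 ms.
9 queued → 66.0085 ms.
Plus remaining 51000 bits of current packet: 7.19323 ms.
Queuing delay = 73.2 ms.

73.2 ms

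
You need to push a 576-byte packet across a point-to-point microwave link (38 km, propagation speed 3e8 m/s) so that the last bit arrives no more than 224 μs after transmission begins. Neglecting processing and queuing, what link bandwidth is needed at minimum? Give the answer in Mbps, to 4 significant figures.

L = 4608 bits.
Propagation delay = 38000 / 300000000 = 126.667 μs.
Transmission budget = 224 − 126.667 = 97.3333 μs.
R ≥ L / t_tx = 4608 bits / 9.73333e-05 s = 47.34 Mbps.

47.34 Mbps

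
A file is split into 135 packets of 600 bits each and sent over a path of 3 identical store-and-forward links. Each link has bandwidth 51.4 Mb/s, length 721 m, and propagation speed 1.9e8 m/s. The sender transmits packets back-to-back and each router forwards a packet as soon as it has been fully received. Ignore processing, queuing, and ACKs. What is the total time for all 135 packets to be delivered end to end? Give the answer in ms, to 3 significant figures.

1.61 ms

Per-hop transmission t_tx = L/R = 600/51400000 = 0.0116732 ms.
Per-hop propagation t_prop = 721/190000000 = 0.00379474 ms.
Pipeline fill: first packet needs 3·t_tx to clear all hops; remaining 134 packets each add one t_tx.
Total = (3+135-1)·t_tx + 3·t_prop = 137·0.0116732 + 3·0.00379474 = 1.61 ms.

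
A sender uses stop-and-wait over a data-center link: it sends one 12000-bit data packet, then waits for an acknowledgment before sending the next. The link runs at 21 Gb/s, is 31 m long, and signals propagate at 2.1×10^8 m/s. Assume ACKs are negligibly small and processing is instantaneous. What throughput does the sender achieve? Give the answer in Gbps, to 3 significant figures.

13.8 Gbps

t_tx = L/R = 12000/21000000000 = 5.71429e-07 s.
t_prop = 31/210000000 = 1.47619e-07 s; RTT = 2.95238e-07 s.
Cycle = t_tx + RTT = 8.66667e-07 s.
Throughput = L / cycle = 12000 / 8.66667e-07 = 13.8 Gbps.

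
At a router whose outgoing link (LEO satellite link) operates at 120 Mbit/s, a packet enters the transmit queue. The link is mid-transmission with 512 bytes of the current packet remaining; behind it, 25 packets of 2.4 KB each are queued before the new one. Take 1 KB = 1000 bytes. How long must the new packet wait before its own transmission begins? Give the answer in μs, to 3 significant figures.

4030 μs

Each queued packet: L/R = 19200/120000000 = 160 μs.
25 queued → 4000 μs.
Plus remaining 4096 bits of current packet: 34.1333 μs.
Queuing delay = 4030 μs.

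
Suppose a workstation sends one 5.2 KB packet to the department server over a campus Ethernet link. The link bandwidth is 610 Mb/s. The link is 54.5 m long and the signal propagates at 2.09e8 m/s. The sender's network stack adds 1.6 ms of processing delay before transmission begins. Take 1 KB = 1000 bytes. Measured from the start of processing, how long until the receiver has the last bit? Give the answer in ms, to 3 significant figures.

1.67 ms

L = 41600 bits.
Transmission delay = L/R = 41600 / 610000000 = 0.0681967 ms.
Propagation delay = d/s = 54.5 m / 209000000 m/s = 0.000260766 ms.
Plus processing delay 1.6 ms = 1.6 ms.
Total = 1.67 ms.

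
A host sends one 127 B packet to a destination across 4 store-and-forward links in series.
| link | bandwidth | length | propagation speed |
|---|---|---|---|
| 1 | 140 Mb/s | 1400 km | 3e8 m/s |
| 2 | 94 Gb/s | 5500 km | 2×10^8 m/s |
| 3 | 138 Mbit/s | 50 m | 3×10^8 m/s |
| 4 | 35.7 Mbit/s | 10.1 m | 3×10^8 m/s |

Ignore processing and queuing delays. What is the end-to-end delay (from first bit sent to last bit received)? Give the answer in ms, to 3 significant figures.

32.2 ms

L = 127 × 8 = 1016 bits.
Transmission delays (L/R per hop): 0.00725714, 1.08085e-05, 0.00736232, 0.0284594 ms; sum = 0.0430897 ms.
Propagation delays (d/s per hop): 4.66667, 27.5, 0.000166667, 3.36667e-05 ms; sum = 32.1669 ms.
End-to-end = 32.2 ms.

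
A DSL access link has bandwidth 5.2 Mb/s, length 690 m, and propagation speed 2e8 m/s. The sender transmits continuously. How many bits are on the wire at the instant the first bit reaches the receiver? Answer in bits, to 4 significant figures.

17.94 bits

Propagation delay = 690 / 200000000 = 3.45e-06 s.
BDP = R × t_prop = 5200000 × 3.45e-06 = 17.94 bits.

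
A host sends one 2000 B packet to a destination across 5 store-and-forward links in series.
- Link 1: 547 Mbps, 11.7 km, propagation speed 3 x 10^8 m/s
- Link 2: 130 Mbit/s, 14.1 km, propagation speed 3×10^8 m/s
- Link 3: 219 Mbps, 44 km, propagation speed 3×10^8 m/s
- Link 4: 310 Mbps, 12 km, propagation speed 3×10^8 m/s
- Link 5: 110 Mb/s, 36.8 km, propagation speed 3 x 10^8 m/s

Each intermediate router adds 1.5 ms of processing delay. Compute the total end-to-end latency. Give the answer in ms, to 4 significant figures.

6.818 ms

L = 2000 × 8 = 16000 bits.
Transmission delays (L/R per hop): 0.0292505, 0.123077, 0.0730594, 0.0516129, 0.145455 ms; sum = 0.422454 ms.
Propagation delays (d/s per hop): 0.039, 0.047, 0.146667, 0.04, 0.122667 ms; sum = 0.395333 ms.
Processing at 4 router(s): 4 × 1.5 ms = 6 ms.
End-to-end = 6.818 ms.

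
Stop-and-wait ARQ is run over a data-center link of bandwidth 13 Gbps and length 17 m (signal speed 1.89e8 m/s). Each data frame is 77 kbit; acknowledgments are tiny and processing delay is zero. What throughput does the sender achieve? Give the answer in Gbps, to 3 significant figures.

12.6 Gbps

t_tx = L/R = 77000/13000000000 = 5.92308e-06 s.
t_prop = 17/189000000 = 8.99471e-08 s; RTT = 1.79894e-07 s.
Cycle = t_tx + RTT = 6.10297e-06 s.
Throughput = L / cycle = 77000 / 6.10297e-06 = 12.6 Gbps.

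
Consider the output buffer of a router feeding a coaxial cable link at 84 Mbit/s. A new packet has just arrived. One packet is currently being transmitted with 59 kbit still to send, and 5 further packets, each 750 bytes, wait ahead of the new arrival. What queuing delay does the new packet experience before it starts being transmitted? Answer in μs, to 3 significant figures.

Each queued packet: L/R = 6000/84000000 = 71.4286 μs.
5 queued → 357.143 μs.
Plus remaining 59000 bits of current packet: 702.381 μs.
Queuing delay = 1060 μs.

1060 μs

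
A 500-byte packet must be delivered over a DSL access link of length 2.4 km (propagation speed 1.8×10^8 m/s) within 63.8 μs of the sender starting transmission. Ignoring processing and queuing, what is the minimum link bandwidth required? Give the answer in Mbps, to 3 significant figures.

L = 4000 bits.
Propagation delay = 2400 / 180000000 = 13.3333 μs.
Transmission budget = 63.8 − 13.3333 = 50.4667 μs.
R ≥ L / t_tx = 4000 bits / 5.04667e-05 s = 79.3 Mbps.

79.3 Mbps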